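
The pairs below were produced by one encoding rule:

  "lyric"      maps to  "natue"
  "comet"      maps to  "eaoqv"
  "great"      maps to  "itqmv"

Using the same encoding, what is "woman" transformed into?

yaomp

The shift depends on letter class: consonant l→n is +2, but vowel i→u is +12. Two shifts are in play — +12 for a/e/i/o/u, +2 for every other letter.
For woman: w(cons)+2=y, o(vowel)+12=a, m(cons)+2=o, a(vowel)+12=m, n(cons)+2=p.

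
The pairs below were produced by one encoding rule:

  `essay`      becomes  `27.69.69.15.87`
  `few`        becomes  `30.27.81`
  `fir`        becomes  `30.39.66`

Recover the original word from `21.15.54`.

can

Each letter becomes 3×(its alphabet position, a=1..z=26) + 12.
Decoding 21.15.54: 21→(21−12)÷3=3=c, 15→(15−12)÷3=1=a, 54→(54−12)÷3=14=n.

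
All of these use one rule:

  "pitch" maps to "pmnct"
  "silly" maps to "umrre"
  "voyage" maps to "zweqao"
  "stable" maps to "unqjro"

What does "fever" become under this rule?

p(15)→p(15) and i(8)→m(12) fit y≡19x+16 (mod 26); the inverse of 19 mod 26 is 11. This is an affine cipher: with a=0,…,z=25, each position x becomes (19x+16) mod 26.
Applying it to fever: f(5)→19·5+16≡7=h; e(4)→19·4+16≡14=o; v(21)→19·21+16≡25=z; e(4)→19·4+16≡14=o; r(17)→19·17+16≡1=b (all mod 26).

hozob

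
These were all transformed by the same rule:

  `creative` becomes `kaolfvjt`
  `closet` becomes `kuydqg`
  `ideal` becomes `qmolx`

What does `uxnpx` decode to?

In creative: c→k is +8, r→a is +9, e→o is +10, a→l is +11 — the shift increases by 1 each position. The shift increases by 1 at each position, starting from +8: 8, 9, 10, ….
Reversing it on uxnpx: u−8=m, x−9=o, n−10=d, p−11=e, x−12=l.

model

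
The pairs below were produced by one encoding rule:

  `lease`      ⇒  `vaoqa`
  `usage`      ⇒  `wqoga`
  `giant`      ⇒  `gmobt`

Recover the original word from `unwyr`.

l(11)→v(21) and e(4)→a(0) fit y≡3x+14 (mod 26); the inverse of 3 mod 26 is 9. Treating letters as 0–25, the rule is x ↦ 3x + 14 (mod 26).
Decoding unwyr: u(20)→9·(20−14)≡2=c; n(13)→9·(13−14)≡17=r; w(22)→9·(22−14)≡20=u; y(24)→9·(24−14)≡12=m; r(17)→9·(17−14)≡1=b (all mod 26).

crumb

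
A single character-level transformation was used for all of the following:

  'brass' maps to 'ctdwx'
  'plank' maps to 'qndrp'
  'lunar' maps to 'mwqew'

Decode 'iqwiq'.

In brass: b→c is +1, r→t is +2, a→d is +3, s→w is +4 — the shift increases by 1 each position. Letter i (0-indexed) is shifted by i+1, so successive shifts are 1, 2, 3, ….
Undoing it on iqwiq: i−1=h, q−2=o, w−3=t, i−4=e, q−5=l.

hotel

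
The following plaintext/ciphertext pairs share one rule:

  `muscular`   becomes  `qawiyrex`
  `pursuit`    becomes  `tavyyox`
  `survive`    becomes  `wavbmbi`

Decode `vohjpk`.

riddle

Shifts by position in muscular: pos 0: m→q (+4), pos 1: u→a (+6), pos 2: s→w (+4), pos 3: c→i (+6) — repeating every 2. A repeating key of period 2 is used — shifts +4, +6 over and over.
Decoding vohjpk: v−4=r, o−6=i, h−4=d, j−6=d, p−4=l, k−6=e.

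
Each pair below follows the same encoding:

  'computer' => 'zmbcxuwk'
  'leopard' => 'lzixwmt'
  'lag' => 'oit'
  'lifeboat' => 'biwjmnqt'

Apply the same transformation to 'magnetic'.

The output letters match the input read backwards, each shifted +8: computer reversed is retupmoc. Two steps: reverse the string, then apply a Caesar shift of +8.
Applying it to magnetic: reverse → citengam; then shift: c+8=k, i+8=q, t+8=b, e+8=m, n+8=v, g+8=o, a+8=i, m+8=u.

kqbmvoiu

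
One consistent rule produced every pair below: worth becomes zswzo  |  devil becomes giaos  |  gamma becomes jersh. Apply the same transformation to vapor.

In worth: w→z is +3, o→s is +4, r→w is +5, t→z is +6 — the shift increases by 1 each position. The shift increases by 1 at each position, starting from +3: 3, 4, 5, ….
On vapor: v+3=y, a+4=e, p+5=u, o+6=u, r+7=y.

yeuuy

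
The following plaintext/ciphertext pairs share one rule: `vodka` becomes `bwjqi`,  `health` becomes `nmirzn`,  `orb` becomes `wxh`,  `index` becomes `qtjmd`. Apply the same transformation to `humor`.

ncswx

The shift depends on letter class: consonant v→b is +6, but vowel o→w is +8. Vowels shift forward by 8 and consonants shift forward by 6.
On humor: h(cons)+6=n, u(vowel)+8=c, m(cons)+6=s, o(vowel)+8=w, r(cons)+6=x.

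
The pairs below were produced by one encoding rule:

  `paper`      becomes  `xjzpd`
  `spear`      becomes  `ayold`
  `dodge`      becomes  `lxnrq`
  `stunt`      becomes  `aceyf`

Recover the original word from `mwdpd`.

enter

In paper: p→x is +8, a→j is +9, p→z is +10, e→p is +11 — the shift increases by 1 each position. The shift increases by 1 at each position, starting from +8: 8, 9, 10, ….
Decoding mwdpd: m−8=e, w−9=n, d−10=t, p−11=e, d−12=r.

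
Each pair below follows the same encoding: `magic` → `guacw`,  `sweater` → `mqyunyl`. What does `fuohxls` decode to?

laundry

Compare letters: m→g is +20, a→u is +20, g→a is +20 — a constant shift. Every letter moves 20 places later in the alphabet, wrapping around z→a.
Decoding fuohxls: f−20=l, u−20=a, o−20=u, h−20=n, x−20=d, l−20=r, s−20=y.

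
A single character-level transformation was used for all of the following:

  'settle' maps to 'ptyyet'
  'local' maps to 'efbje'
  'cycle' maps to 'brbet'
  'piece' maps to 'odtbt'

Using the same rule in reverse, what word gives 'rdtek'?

s(18)→p(15) and e(4)→t(19) fit y≡9x+9 (mod 26); the inverse of 9 mod 26 is 3. Treating letters as 0–25, the rule is x ↦ 9x + 9 (mod 26).
Undoing it on rdtek: r(17)→3·(17−9)≡24=y; d(3)→3·(3−9)≡8=i; t(19)→3·(19−9)≡4=e; e(4)→3·(4−9)≡11=l; k(10)→3·(10−9)≡3=d (all mod 26).

yield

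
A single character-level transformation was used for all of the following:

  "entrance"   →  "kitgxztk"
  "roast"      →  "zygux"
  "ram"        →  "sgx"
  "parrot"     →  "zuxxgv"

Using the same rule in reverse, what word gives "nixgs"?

march

Read the word backwards and shift each letter +6.
Reversing it on nixgs: shift back: n−6=h, i−6=c, x−6=r, g−6=a, s−6=m → hcram; then reverse → march.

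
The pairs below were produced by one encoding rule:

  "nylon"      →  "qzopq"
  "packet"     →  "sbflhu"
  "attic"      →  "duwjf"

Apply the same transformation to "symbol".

vzpcrm

Shifts by position in nylon: pos 0: n→q (+3), pos 1: y→z (+1), pos 2: l→o (+3), pos 3: o→p (+1) — repeating every 2. It's a Vigenère-style cipher with numeric key [3,1]: position i shifts by key[i mod 2].
Applying it to symbol: s+3=v, y+1=z, m+3=p, b+1=c, o+3=r, l+1=m.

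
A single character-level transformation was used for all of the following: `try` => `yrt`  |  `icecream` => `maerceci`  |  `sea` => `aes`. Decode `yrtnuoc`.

It's just the letters in reverse order.
Undoing it on yrtnuoc: then reverse → country.

country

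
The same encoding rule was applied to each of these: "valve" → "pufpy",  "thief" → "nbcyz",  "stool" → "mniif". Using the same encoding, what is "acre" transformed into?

uwly

Compare letters: v→p is +20, a→u is +20, l→f is +20 — a constant shift. It's a constant shift of +20 (ROT20).
For acre: a+20=u, c+20=w, r+20=l, e+20=y.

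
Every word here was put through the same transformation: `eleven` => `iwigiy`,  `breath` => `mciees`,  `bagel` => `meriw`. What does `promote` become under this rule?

acsxsei

Vowels shift forward by 4 and consonants shift forward by 11.
Applying it to promote: p(cons)+11=a, r(cons)+11=c, o(vowel)+4=s, m(cons)+11=x, o(vowel)+4=s, t(cons)+11=e, e(vowel)+4=i.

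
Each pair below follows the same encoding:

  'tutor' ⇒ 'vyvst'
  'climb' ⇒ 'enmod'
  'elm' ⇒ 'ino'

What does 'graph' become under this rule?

iterj

The shift depends on letter class: consonant t→v is +2, but vowel u→y is +4. The rule splits by letter class: vowels +4, consonants +2.
For graph: g(cons)+2=i, r(cons)+2=t, a(vowel)+4=e, p(cons)+2=r, h(cons)+2=j.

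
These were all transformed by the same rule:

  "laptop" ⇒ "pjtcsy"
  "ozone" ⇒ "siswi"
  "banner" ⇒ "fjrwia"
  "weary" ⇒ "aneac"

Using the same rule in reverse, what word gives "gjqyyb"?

campus

The shifts repeat in a cycle of length 2: positions 0,1,… shift by +4, +9, then the pattern repeats.
Decoding gjqyyb: g−4=c, j−9=a, q−4=m, y−9=p, y−4=u, b−9=s.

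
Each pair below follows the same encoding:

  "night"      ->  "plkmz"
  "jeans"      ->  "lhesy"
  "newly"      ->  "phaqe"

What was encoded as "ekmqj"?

child

In night: n→p is +2, i→l is +3, g→k is +4, h→m is +5 — the shift increases by 1 each position. The shift increases by 1 at each position, starting from +2: 2, 3, 4, ….
Undoing it on ekmqj: e−2=c, k−3=h, m−4=i, q−5=l, j−6=d.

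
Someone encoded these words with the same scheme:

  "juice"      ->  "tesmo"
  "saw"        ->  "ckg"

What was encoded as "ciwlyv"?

It's a constant shift of +10 (ROT10).
Decoding ciwlyv: c−10=s, i−10=y, w−10=m, l−10=b, y−10=o, v−10=l.

symbol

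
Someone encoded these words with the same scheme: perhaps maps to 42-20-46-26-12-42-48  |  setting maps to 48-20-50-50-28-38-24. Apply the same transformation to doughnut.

18-40-52-24-26-38-52-50

p(#16)→42 and e(#5)→20: differences scale by 2, so n = 2·pos + 10. With a=1..z=26, the number is 2·pos + 10.
Applying it to doughnut: d=4→18, o=15→40, u=21→52, g=7→24, h=8→26, n=14→38, u=21→52, t=20→50.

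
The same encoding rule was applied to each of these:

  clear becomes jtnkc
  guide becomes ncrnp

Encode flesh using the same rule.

mtncs

In clear: c→j is +7, l→t is +8, e→n is +9, a→k is +10 — the shift increases by 1 each position. Each letter shifts forward by (position + 7), i.e. 7, 8, 9, … — the shift grows by one for each successive letter.
Applying it to flesh: f+7=m, l+8=t, e+9=n, s+10=c, h+11=s.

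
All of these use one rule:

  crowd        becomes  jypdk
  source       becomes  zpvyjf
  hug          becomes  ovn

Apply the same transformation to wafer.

The shift depends on letter class: consonant c→j is +7, but vowel o→p is +1. Two shifts are in play — +1 for a/e/i/o/u, +7 for every other letter.
Applying it to wafer: w(cons)+7=d, a(vowel)+1=b, f(cons)+7=m, e(vowel)+1=f, r(cons)+7=y.

dbmfy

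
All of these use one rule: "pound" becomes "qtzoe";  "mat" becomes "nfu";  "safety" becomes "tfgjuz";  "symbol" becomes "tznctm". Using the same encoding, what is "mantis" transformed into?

nfount

The shift depends on letter class: consonant p→q is +1, but vowel o→t is +5. The rule splits by letter class: vowels +5, consonants +1.
Applying it to mantis: m(cons)+1=n, a(vowel)+5=f, n(cons)+1=o, t(cons)+1=u, i(vowel)+5=n, s(cons)+1=t.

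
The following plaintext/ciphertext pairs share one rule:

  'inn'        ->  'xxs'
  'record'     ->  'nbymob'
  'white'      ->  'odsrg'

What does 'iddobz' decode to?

The output letters match the input read backwards, each shifted +10: inn reversed is nni. Two steps: reverse the string, then apply a Caesar shift of +10.
Reversing it on iddobz: shift back: i−10=y, d−10=t, d−10=t, o−10=e, b−10=r, z−10=p → ytterp; then reverse → pretty.

pretty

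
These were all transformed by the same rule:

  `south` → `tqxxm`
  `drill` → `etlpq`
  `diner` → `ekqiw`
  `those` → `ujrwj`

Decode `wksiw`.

In south: s→t is +1, o→q is +2, u→x is +3, t→x is +4 — the shift increases by 1 each position. Each letter shifts forward by (position + 1), i.e. 1, 2, 3, … — the shift grows by one for each successive letter.
Undoing it on wksiw: w−1=v, k−2=i, s−3=p, i−4=e, w−5=r.

viper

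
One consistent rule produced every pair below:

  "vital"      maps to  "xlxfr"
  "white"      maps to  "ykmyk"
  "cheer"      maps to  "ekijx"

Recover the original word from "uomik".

slide

Letter i (0-indexed) is shifted by i+2, so successive shifts are 2, 3, 4, ….
Undoing it on uomik: u−2=s, o−3=l, m−4=i, i−5=d, k−6=e.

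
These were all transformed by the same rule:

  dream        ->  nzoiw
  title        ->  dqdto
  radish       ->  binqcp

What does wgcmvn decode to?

myself

Shifts by position in dream: pos 0: d→n (+10), pos 1: r→z (+8), pos 2: e→o (+10), pos 3: a→i (+8) — repeating every 2. The shifts repeat in a cycle of length 2: positions 0,1,… shift by +10, +8, then the pattern repeats.
Reversing it on wgcmvn: w−10=m, g−8=y, c−10=s, m−8=e, v−10=l, n−8=f.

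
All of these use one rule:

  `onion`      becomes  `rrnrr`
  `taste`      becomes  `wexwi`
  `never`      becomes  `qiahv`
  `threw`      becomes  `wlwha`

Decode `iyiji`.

fudge

Shifts by position in onion: pos 0: o→r (+3), pos 1: n→r (+4), pos 2: i→n (+5), pos 3: o→r (+3), pos 4: n→r (+4) — repeating every 3. The shifts repeat in a cycle of length 3: positions 0,1,… shift by +3, +4, +5, then the pattern repeats.
Reversing it on iyiji: i−3=f, y−4=u, i−5=d, j−3=g, i−4=e.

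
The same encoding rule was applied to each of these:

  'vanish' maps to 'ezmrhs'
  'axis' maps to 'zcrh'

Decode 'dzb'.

This is the alphabet-reversal cipher (Atbash): a becomes z, b becomes y, etc.
Undoing it on dzb: d↔w, z↔a, b↔y.

way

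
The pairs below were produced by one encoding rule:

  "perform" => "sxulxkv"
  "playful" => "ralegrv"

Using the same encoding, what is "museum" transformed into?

The output letters match the input read backwards, each shifted +6: perform reversed is mrofrep. The word is reversed, then every letter is shifted forward by 6.
On museum: reverse → muesum; then shift: m+6=s, u+6=a, e+6=k, s+6=y, u+6=a, m+6=s.

sakyas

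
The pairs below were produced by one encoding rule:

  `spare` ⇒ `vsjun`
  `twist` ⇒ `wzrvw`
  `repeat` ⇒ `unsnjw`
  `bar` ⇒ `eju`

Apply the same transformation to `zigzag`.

The shift depends on letter class: consonant s→v is +3, but vowel a→j is +9. Vowels shift forward by 9 and consonants shift forward by 3.
For zigzag: z(cons)+3=c, i(vowel)+9=r, g(cons)+3=j, z(cons)+3=c, a(vowel)+9=j, g(cons)+3=j.

crjcjj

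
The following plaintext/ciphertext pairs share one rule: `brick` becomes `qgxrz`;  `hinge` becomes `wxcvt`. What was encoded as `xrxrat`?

Compare letters: b→q is +15, r→g is +15, i→x is +15 — a constant shift. It's a constant shift of +15 (ROT15).
Reversing it on xrxrat: x−15=i, r−15=c, x−15=i, r−15=c, a−15=l, t−15=e.

icicle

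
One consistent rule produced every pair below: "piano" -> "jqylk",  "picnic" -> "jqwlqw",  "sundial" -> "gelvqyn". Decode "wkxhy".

p(15)→j(9) and i(8)→q(16) fit y≡25x+24 (mod 26); the inverse of 25 mod 26 is 25. Each letter's alphabet position (a=0..z=25) is mapped through 25·x+24 mod 26 — an affine cipher.
Decoding wkxhy: w(22)→25·(22−24)≡2=c; k(10)→25·(10−24)≡14=o; x(23)→25·(23−24)≡1=b; h(7)→25·(7−24)≡17=r; y(24)→25·(24−24)≡0=a (all mod 26).

cobra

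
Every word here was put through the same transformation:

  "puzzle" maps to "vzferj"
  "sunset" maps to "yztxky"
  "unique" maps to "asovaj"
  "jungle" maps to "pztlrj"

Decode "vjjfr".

pedal

Shifts by position in puzzle: pos 0: p→v (+6), pos 1: u→z (+5), pos 2: z→f (+6), pos 3: z→e (+5) — repeating every 2. The shifts repeat in a cycle of length 2: positions 0,1,… shift by +6, +5, then the pattern repeats.
Reversing it on vjjfr: v−6=p, j−5=e, j−6=d, f−5=a, r−6=l.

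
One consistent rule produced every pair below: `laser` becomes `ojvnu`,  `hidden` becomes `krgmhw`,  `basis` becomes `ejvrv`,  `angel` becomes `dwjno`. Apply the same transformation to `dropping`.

It's a Vigenère-style cipher with numeric key [3,9]: position i shifts by key[i mod 2].
Applying it to dropping: d+3=g, r+9=a, o+3=r, p+9=y, p+3=s, i+9=r, n+3=q, g+9=p.

garysrqp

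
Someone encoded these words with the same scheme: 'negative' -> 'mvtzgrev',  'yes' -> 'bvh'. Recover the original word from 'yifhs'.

Each pair mirrors across the alphabet (n↔m, e↔v, g↔t): positions sum to 25. Letters are reflected about the middle of the alphabet (position → 25−position): Atbash.
Reversing it on yifhs: y↔b, i↔r, f↔u, h↔s, s↔h.

brush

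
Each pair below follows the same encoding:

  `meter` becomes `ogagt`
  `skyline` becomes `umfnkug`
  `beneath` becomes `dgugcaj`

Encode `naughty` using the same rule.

pcbijaa

Shifts by position in meter: pos 0: m→o (+2), pos 1: e→g (+2), pos 2: t→a (+7), pos 3: e→g (+2), pos 4: r→t (+2) — repeating every 3. It's a Vigenère-style cipher with numeric key [2,2,7]: position i shifts by key[i mod 3].
On naughty: n+2=p, a+2=c, u+7=b, g+2=i, h+2=j, t+7=a, y+2=a.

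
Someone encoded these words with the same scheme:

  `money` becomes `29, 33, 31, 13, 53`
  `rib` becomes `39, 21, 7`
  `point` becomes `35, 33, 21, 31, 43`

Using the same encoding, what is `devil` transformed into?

11, 13, 47, 21, 27

m(#13)→29 and o(#15)→33: differences scale by 2, so n = 2·pos + 3. The formula is n = 2×(alphabet index, a=1) + 3.
For devil: d=4→11, e=5→13, v=22→47, i=9→21, l=12→27.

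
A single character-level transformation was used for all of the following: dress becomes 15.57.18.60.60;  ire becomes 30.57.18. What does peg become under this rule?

51.18.24

d(#4)→15 and r(#18)→57: differences scale by 3, so n = 3·pos + 3. The formula is n = 3×(alphabet index, a=1) + 3.
On peg: p=16→51, e=5→18, g=7→24.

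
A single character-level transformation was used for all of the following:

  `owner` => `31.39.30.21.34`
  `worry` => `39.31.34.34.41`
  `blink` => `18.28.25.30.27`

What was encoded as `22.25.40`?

fix

Each letter is replaced by its alphabet position (a=1..z=26) + 16.
Decoding 22.25.40: 22→(22−16)÷1=6=f, 25→(25−16)÷1=9=i, 40→(40−16)÷1=24=x.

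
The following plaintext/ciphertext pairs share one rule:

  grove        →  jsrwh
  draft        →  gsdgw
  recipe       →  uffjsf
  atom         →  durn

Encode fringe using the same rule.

Shifts by position in grove: pos 0: g→j (+3), pos 1: r→s (+1), pos 2: o→r (+3), pos 3: v→w (+1) — repeating every 2. The shifts repeat in a cycle of length 2: positions 0,1,… shift by +3, +1, then the pattern repeats.
For fringe: f+3=i, r+1=s, i+3=l, n+1=o, g+3=j, e+1=f.

islojf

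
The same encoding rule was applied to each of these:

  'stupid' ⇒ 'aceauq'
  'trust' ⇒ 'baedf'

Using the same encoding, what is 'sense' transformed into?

Letter i (0-indexed) is shifted by i+8, so successive shifts are 8, 9, 10, ….
For sense: s+8=a, e+9=n, n+10=x, s+11=d, e+12=q.

anxdq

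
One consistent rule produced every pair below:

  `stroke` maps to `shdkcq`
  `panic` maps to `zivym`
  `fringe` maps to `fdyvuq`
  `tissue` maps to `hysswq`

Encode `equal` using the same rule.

qowir

s(18)→s(18) and t(19)→h(7) fit y≡15x+8 (mod 26); the inverse of 15 mod 26 is 7. Each letter's alphabet position (a=0..z=25) is mapped through 15·x+8 mod 26 — an affine cipher.
On equal: e(4)→15·4+8≡16=q; q(16)→15·16+8≡14=o; u(20)→15·20+8≡22=w; a(0)→15·0+8≡8=i; l(11)→15·11+8≡17=r (all mod 26).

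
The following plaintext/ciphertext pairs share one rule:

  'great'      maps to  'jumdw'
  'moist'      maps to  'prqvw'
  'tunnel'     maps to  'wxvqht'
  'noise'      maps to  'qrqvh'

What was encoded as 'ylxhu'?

viper

Shifts by position in great: pos 0: g→j (+3), pos 1: r→u (+3), pos 2: e→m (+8), pos 3: a→d (+3), pos 4: t→w (+3) — repeating every 3. The shifts repeat in a cycle of length 3: positions 0,1,… shift by +3, +3, +8, then the pattern repeats.
Decoding ylxhu: y−3=v, l−3=i, x−8=p, h−3=e, u−3=r.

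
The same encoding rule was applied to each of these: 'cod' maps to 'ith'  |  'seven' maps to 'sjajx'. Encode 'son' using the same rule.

stx

Two steps: reverse the string, then apply a Caesar shift of +5.
On son: reverse → nos; then shift: n+5=s, o+5=t, s+5=x.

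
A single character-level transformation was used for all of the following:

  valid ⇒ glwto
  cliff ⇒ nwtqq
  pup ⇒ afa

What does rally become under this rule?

Compare letters: v→g is +11, a→l is +11, l→w is +11 — a constant shift. This is a Caesar cipher with shift 11.
For rally: r+11=c, a+11=l, l+11=w, l+11=w, y+11=j.

clwwj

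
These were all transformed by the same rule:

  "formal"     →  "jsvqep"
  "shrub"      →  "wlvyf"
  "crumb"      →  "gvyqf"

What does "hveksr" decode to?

dragon

Compare letters: f→j is +4, o→s is +4, r→v is +4 — a constant shift. Every letter moves 4 places later in the alphabet, wrapping around z→a.
Reversing it on hveksr: h−4=d, v−4=r, e−4=a, k−4=g, s−4=o, r−4=n.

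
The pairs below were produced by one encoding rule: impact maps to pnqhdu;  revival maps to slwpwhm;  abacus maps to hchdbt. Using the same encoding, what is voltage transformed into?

wvmuhhl

Vowels shift forward by 7 and consonants shift forward by 1.
Applying it to voltage: v(cons)+1=w, o(vowel)+7=v, l(cons)+1=m, t(cons)+1=u, a(vowel)+7=h, g(cons)+1=h, e(vowel)+7=l.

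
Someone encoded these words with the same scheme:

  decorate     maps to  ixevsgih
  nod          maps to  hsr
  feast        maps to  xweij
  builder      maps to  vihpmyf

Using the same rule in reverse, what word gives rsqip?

lemon

The output letters match the input read backwards, each shifted +4: decorate reversed is etaroced. Read the word backwards and shift each letter +4.
Undoing it on rsqip: shift back: r−4=n, s−4=o, q−4=m, i−4=e, p−4=l → nomel; then reverse → lemon.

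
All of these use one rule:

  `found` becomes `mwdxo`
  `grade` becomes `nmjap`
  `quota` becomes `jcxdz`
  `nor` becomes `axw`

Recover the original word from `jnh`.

yea

Two steps: reverse the string, then apply a Caesar shift of +9.
Reversing it on jnh: shift back: j−9=a, n−9=e, h−9=y → aey; then reverse → yea.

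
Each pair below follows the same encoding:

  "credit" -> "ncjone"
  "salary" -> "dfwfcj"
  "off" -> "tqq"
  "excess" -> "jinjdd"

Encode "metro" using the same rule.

xject

Two shifts are in play — +5 for a/e/i/o/u, +11 for every other letter.
On metro: m(cons)+11=x, e(vowel)+5=j, t(cons)+11=e, r(cons)+11=c, o(vowel)+5=t.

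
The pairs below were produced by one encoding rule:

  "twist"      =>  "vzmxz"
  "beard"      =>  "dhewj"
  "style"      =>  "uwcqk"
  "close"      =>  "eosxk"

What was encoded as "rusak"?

prove

Each letter shifts forward by (position + 2), i.e. 2, 3, 4, … — the shift grows by one for each successive letter.
Decoding rusak: r−2=p, u−3=r, s−4=o, a−5=v, k−6=e.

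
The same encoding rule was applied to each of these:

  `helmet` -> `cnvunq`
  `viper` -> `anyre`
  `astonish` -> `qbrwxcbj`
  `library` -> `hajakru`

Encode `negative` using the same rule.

nercjpnw

The output letters match the input read backwards, each shifted +9: helmet reversed is temleh. The word is reversed, then every letter is shifted forward by 9.
Applying it to negative: reverse → evitagen; then shift: e+9=n, v+9=e, i+9=r, t+9=c, a+9=j, g+9=p, e+9=n, n+9=w.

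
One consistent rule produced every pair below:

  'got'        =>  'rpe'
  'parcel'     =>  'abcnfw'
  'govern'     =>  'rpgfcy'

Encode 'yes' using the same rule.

jfd

Vowels shift forward by 1 and consonants shift forward by 11.
On yes: y(cons)+11=j, e(vowel)+1=f, s(cons)+11=d.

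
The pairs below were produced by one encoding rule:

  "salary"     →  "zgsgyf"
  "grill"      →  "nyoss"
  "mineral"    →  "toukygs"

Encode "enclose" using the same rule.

kujsuzk

The shift depends on letter class: consonant s→z is +7, but vowel a→g is +6. Vowels shift forward by 6 and consonants shift forward by 7.
Applying it to enclose: e(vowel)+6=k, n(cons)+7=u, c(cons)+7=j, l(cons)+7=s, o(vowel)+6=u, s(cons)+7=z, e(vowel)+6=k.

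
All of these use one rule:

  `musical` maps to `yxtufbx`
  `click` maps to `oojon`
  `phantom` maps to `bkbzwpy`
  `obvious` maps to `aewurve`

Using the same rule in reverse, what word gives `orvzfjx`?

Shifts by position in musical: pos 0: m→y (+12), pos 1: u→x (+3), pos 2: s→t (+1), pos 3: i→u (+12), pos 4: c→f (+3), pos 5: a→b (+1) — repeating every 3. It's a Vigenère-style cipher with numeric key [12,3,1]: position i shifts by key[i mod 3].
Undoing it on orvzfjx: o−12=c, r−3=o, v−1=u, z−12=n, f−3=c, j−1=i, x−12=l.

council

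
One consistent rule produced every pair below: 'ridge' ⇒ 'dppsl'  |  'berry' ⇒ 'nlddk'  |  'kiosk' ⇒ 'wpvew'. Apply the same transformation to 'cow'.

ovi

The shift depends on letter class: consonant r→d is +12, but vowel i→p is +7. Two shifts are in play — +7 for a/e/i/o/u, +12 for every other letter.
On cow: c(cons)+12=o, o(vowel)+7=v, w(cons)+12=i.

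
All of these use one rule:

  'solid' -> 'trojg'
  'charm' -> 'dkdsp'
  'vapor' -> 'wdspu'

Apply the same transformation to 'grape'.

hudqh

Shifts by position in solid: pos 0: s→t (+1), pos 1: o→r (+3), pos 2: l→o (+3), pos 3: i→j (+1), pos 4: d→g (+3) — repeating every 3. A repeating key of period 3 is used — shifts +1, +3, +3 over and over.
On grape: g+1=h, r+3=u, a+3=d, p+1=q, e+3=h.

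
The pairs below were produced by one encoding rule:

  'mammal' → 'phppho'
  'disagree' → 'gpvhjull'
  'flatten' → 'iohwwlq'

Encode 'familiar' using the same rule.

ihppophu

Two shifts are in play — +7 for a/e/i/o/u, +3 for every other letter.
For familiar: f(cons)+3=i, a(vowel)+7=h, m(cons)+3=p, i(vowel)+7=p, l(cons)+3=o, i(vowel)+7=p, a(vowel)+7=h, r(cons)+3=u.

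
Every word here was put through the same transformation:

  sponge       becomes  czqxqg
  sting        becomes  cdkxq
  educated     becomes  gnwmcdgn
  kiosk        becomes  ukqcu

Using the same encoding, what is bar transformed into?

Vowels shift forward by 2 and consonants shift forward by 10.
For bar: b(cons)+10=l, a(vowel)+2=c, r(cons)+10=b.

lcb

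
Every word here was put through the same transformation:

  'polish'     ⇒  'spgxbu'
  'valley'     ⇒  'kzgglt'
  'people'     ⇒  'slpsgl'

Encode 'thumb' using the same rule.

p(15)→s(18) and o(14)→p(15) fit y≡3x+25 (mod 26); the inverse of 3 mod 26 is 9. Each letter's alphabet position (a=0..z=25) is mapped through 3·x+25 mod 26 — an affine cipher.
Applying it to thumb: t(19)→3·19+25≡4=e; h(7)→3·7+25≡20=u; u(20)→3·20+25≡7=h; m(12)→3·12+25≡9=j; b(1)→3·1+25≡2=c (all mod 26).

euhjc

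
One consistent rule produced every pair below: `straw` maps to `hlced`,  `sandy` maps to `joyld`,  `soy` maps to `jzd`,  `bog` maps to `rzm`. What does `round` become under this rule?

oyfzc

The output letters match the input read backwards, each shifted +11: straw reversed is warts. Read the word backwards and shift each letter +11.
Applying it to round: reverse → dnuor; then shift: d+11=o, n+11=y, u+11=f, o+11=z, r+11=c.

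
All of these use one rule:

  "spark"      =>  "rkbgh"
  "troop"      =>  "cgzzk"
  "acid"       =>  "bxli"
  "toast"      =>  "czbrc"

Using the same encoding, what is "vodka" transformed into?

yzihb

s(18)→r(17) and p(15)→k(10) fit y≡11x+1 (mod 26); the inverse of 11 mod 26 is 19. This is an affine cipher: with a=0,…,z=25, each position x becomes (11x+1) mod 26.
For vodka: v(21)→11·21+1≡24=y; o(14)→11·14+1≡25=z; d(3)→11·3+1≡8=i; k(10)→11·10+1≡7=h; a(0)→11·0+1≡1=b (all mod 26).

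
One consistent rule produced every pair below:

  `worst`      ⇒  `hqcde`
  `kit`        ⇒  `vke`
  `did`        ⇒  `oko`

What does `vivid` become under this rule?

gkgko

The shift depends on letter class: consonant w→h is +11, but vowel o→q is +2. The rule splits by letter class: vowels +2, consonants +11.
For vivid: v(cons)+11=g, i(vowel)+2=k, v(cons)+11=g, i(vowel)+2=k, d(cons)+11=o.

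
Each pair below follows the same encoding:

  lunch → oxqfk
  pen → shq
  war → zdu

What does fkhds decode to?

Compare letters: l→o is +3, u→x is +3, n→q is +3 — a constant shift. Each letter is shifted forward by 3 in the alphabet (a Caesar shift of +3).
Reversing it on fkhds: f−3=c, k−3=h, h−3=e, d−3=a, s−3=p.

cheap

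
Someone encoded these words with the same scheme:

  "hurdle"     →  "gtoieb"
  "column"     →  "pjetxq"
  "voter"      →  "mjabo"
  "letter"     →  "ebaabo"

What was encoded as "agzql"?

h(7)→g(6) and u(20)→t(19) fit y≡19x+3 (mod 26); the inverse of 19 mod 26 is 11. Each letter's alphabet position (a=0..z=25) is mapped through 19·x+3 mod 26 — an affine cipher.
Reversing it on agzql: a(0)→11·(0−3)≡19=t; g(6)→11·(6−3)≡7=h; z(25)→11·(25−3)≡8=i; q(16)→11·(16−3)≡13=n; l(11)→11·(11−3)≡10=k (all mod 26).

think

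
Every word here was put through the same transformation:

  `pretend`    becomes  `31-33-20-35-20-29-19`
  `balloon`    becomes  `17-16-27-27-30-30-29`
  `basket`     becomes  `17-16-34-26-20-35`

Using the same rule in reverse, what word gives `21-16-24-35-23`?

faith

p is letter #16 and maps to 31: an offset of 15. The number is (letter's place in the alphabet, a=1) + 15.
Undoing it on 21-16-24-35-23: 21→(21−15)÷1=6=f, 16→(16−15)÷1=1=a, 24→(24−15)÷1=9=i, 35→(35−15)÷1=20=t, 23→(23−15)÷1=8=h.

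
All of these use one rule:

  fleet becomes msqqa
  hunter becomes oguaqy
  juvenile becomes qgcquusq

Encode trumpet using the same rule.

The shift depends on letter class: consonant f→m is +7, but vowel e→q is +12. Two shifts are in play — +12 for a/e/i/o/u, +7 for every other letter.
On trumpet: t(cons)+7=a, r(cons)+7=y, u(vowel)+12=g, m(cons)+7=t, p(cons)+7=w, e(vowel)+12=q, t(cons)+7=a.

aygtwqa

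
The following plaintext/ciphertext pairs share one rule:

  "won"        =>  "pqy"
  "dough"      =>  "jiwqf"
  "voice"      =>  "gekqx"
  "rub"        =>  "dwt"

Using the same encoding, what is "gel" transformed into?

Two steps: reverse the string, then apply a Caesar shift of +2.
For gel: reverse → leg; then shift: l+2=n, e+2=g, g+2=i.

ngi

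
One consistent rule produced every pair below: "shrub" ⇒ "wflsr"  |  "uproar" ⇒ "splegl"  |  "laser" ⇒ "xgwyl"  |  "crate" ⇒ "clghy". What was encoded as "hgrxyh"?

s(18)→w(22) and h(7)→f(5) fit y≡11x+6 (mod 26); the inverse of 11 mod 26 is 19. Treating letters as 0–25, the rule is x ↦ 11x + 6 (mod 26).
Undoing it on hgrxyh: h(7)→19·(7−6)≡19=t; g(6)→19·(6−6)≡0=a; r(17)→19·(17−6)≡1=b; x(23)→19·(23−6)≡11=l; y(24)→19·(24−6)≡4=e; h(7)→19·(7−6)≡19=t (all mod 26).

tablet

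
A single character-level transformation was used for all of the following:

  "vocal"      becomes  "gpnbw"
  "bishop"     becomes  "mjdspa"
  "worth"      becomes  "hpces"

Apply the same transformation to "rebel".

The shift depends on letter class: consonant v→g is +11, but vowel o→p is +1. Vowels shift forward by 1 and consonants shift forward by 11.
For rebel: r(cons)+11=c, e(vowel)+1=f, b(cons)+11=m, e(vowel)+1=f, l(cons)+11=w.

cfmfw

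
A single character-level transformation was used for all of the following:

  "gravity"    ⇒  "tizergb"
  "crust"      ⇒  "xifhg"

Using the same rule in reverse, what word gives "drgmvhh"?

witness

Each pair mirrors across the alphabet (g↔t, r↔i, a↔z): positions sum to 25. Each letter is replaced by its mirror in the alphabet: a↔z, b↔y, c↔x, and so on (the Atbash cipher).
Decoding drgmvhh: d↔w, r↔i, g↔t, m↔n, v↔e, h↔s, h↔s.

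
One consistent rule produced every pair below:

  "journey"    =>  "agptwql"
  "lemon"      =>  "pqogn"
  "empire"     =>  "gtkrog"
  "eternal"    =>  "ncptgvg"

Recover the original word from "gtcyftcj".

hardware

Two steps: reverse the string, then apply a Caesar shift of +2.
Undoing it on gtcyftcj: shift back: g−2=e, t−2=r, c−2=a, y−2=w, f−2=d, t−2=r, c−2=a, j−2=h → erawdrah; then reverse → hardware.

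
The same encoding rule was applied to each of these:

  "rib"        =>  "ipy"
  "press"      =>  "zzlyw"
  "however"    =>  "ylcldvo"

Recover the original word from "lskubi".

Two steps: reverse the string, then apply a Caesar shift of +7.
Undoing it on lskubi: shift back: l−7=e, s−7=l, k−7=d, u−7=n, b−7=u, i−7=b → eldnub; then reverse → bundle.

bundle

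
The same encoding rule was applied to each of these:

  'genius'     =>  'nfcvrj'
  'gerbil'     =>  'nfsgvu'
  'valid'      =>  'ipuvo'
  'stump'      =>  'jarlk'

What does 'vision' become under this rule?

ivjvtc

Each letter's alphabet position (a=0..z=25) is mapped through 17·x+15 mod 26 — an affine cipher.
On vision: v(21)→17·21+15≡8=i; i(8)→17·8+15≡21=v; s(18)→17·18+15≡9=j; i(8)→17·8+15≡21=v; o(14)→17·14+15≡19=t; n(13)→17·13+15≡2=c (all mod 26).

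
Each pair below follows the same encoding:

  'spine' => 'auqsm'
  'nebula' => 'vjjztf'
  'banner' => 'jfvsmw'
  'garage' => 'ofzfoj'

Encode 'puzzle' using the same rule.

xzhetj

Shifts by position in spine: pos 0: s→a (+8), pos 1: p→u (+5), pos 2: i→q (+8), pos 3: n→s (+5) — repeating every 2. A repeating key of period 2 is used — shifts +8, +5 over and over.
On puzzle: p+8=x, u+5=z, z+8=h, z+5=e, l+8=t, e+5=j.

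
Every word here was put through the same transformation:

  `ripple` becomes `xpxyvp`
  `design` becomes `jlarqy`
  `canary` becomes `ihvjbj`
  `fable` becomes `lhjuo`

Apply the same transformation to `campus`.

ihuyed

In ripple: r→x is +6, i→p is +7, p→x is +8, p→y is +9 — the shift increases by 1 each position. Each letter shifts forward by (position + 6), i.e. 6, 7, 8, … — the shift grows by one for each successive letter.
Applying it to campus: c+6=i, a+7=h, m+8=u, p+9=y, u+10=e, s+11=d.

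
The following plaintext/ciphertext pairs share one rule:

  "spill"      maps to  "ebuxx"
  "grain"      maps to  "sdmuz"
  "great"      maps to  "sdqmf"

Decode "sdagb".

This is a Caesar cipher with shift 12.
Decoding sdagb: s−12=g, d−12=r, a−12=o, g−12=u, b−12=p.

group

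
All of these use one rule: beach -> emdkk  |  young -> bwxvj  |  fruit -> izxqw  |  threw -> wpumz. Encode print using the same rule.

Shifts by position in beach: pos 0: b→e (+3), pos 1: e→m (+8), pos 2: a→d (+3), pos 3: c→k (+8) — repeating every 2. It's a Vigenère-style cipher with numeric key [3,8]: position i shifts by key[i mod 2].
For print: p+3=s, r+8=z, i+3=l, n+8=v, t+3=w.

szlvw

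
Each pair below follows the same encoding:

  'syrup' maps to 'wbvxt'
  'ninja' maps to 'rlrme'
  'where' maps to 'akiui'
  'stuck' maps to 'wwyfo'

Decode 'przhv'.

lover

Shifts by position in syrup: pos 0: s→w (+4), pos 1: y→b (+3), pos 2: r→v (+4), pos 3: u→x (+3) — repeating every 2. The shifts repeat in a cycle of length 2: positions 0,1,… shift by +4, +3, then the pattern repeats.
Undoing it on przhv: p−4=l, r−3=o, z−4=v, h−3=e, v−4=r.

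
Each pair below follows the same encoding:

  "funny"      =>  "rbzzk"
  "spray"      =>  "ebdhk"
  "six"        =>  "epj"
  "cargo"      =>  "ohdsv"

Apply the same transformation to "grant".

sdhzf

Two shifts are in play — +7 for a/e/i/o/u, +12 for every other letter.
On grant: g(cons)+12=s, r(cons)+12=d, a(vowel)+7=h, n(cons)+12=z, t(cons)+12=f.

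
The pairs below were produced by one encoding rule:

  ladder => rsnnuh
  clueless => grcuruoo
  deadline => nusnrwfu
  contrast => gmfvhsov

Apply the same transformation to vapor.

jstmh

l(11)→r(17) and a(0)→s(18) fit y≡7x+18 (mod 26); the inverse of 7 mod 26 is 15. Treating letters as 0–25, the rule is x ↦ 7x + 18 (mod 26).
Applying it to vapor: v(21)→7·21+18≡9=j; a(0)→7·0+18≡18=s; p(15)→7·15+18≡19=t; o(14)→7·14+18≡12=m; r(17)→7·17+18≡7=h (all mod 26).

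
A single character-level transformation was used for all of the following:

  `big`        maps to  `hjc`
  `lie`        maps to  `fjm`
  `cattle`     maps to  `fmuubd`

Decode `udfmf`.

elect

The output letters match the input read backwards, each shifted +1: big reversed is gib. The word is reversed, then every letter is shifted forward by 1.
Reversing it on udfmf: shift back: u−1=t, d−1=c, f−1=e, m−1=l, f−1=e → tcele; then reverse → elect.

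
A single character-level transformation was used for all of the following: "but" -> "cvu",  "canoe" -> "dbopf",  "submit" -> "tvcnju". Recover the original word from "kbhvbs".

jaguar

It's a constant shift of +1 (ROT1).
Decoding kbhvbs: k−1=j, b−1=a, h−1=g, v−1=u, b−1=a, s−1=r.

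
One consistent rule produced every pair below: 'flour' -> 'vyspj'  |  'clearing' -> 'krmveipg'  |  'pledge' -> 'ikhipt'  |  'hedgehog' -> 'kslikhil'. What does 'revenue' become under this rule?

iyriziv

The output letters match the input read backwards, each shifted +4: flour reversed is ruolf. Two steps: reverse the string, then apply a Caesar shift of +4.
Applying it to revenue: reverse → eunever; then shift: e+4=i, u+4=y, n+4=r, e+4=i, v+4=z, e+4=i, r+4=v.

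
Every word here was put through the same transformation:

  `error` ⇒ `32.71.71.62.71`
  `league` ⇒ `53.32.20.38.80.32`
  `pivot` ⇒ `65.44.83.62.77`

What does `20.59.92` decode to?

e(#5)→32 and r(#18)→71: differences scale by 3, so n = 3·pos + 17. Each letter becomes 3×(its alphabet position, a=1..z=26) + 17.
Decoding 20.59.92: 20→(20−17)÷3=1=a, 59→(59−17)÷3=14=n, 92→(92−17)÷3=25=y.

any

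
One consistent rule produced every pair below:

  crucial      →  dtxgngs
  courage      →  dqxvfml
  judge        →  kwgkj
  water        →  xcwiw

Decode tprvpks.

In crucial: c→d is +1, r→t is +2, u→x is +3, c→g is +4 — the shift increases by 1 each position. Letter i (0-indexed) is shifted by i+1, so successive shifts are 1, 2, 3, ….
Undoing it on tprvpks: t−1=s, p−2=n, r−3=o, v−4=r, p−5=k, k−6=e, s−7=l.

snorkel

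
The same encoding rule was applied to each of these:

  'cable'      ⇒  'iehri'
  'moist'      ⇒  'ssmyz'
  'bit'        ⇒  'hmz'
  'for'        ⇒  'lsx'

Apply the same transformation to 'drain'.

The shift depends on letter class: consonant c→i is +6, but vowel a→e is +4. The rule splits by letter class: vowels +4, consonants +6.
Applying it to drain: d(cons)+6=j, r(cons)+6=x, a(vowel)+4=e, i(vowel)+4=m, n(cons)+6=t.

jxemt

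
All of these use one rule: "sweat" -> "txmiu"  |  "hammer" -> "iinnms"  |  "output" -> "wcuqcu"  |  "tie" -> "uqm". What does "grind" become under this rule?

The shift depends on letter class: consonant s→t is +1, but vowel e→m is +8. Two shifts are in play — +8 for a/e/i/o/u, +1 for every other letter.
For grind: g(cons)+1=h, r(cons)+1=s, i(vowel)+8=q, n(cons)+1=o, d(cons)+1=e.

hsqoe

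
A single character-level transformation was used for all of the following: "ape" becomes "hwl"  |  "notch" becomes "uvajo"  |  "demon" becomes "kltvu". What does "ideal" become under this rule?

Each letter is shifted forward by 7 in the alphabet (a Caesar shift of +7).
For ideal: i+7=p, d+7=k, e+7=l, a+7=h, l+7=s.

pklhs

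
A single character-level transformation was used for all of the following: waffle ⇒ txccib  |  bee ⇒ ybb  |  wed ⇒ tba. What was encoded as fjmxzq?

impact

Every letter moves 23 places later in the alphabet, wrapping around z→a.
Reversing it on fjmxzq: f−23=i, j−23=m, m−23=p, x−23=a, z−23=c, q−23=t.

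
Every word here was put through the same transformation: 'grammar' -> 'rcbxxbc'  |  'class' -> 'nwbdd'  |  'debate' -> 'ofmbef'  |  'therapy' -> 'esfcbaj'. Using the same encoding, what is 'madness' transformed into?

Two shifts are in play — +1 for a/e/i/o/u, +11 for every other letter.
Applying it to madness: m(cons)+11=x, a(vowel)+1=b, d(cons)+11=o, n(cons)+11=y, e(vowel)+1=f, s(cons)+11=d, s(cons)+11=d.

xboyfdd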